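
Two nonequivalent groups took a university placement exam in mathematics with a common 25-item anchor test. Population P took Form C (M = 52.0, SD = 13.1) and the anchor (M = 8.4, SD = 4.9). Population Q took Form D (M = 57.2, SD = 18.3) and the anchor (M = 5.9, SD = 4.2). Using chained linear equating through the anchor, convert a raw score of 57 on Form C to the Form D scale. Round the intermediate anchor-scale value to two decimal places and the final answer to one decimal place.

Form C → anchor (Population P): v = (4.9/13.1)(57 − 52.0) + 8.4 = 10.27
anchor → Form D (Population Q): y = (18.3/4.2)(10.27 − 5.9) + 57.2 = 76.2

76.2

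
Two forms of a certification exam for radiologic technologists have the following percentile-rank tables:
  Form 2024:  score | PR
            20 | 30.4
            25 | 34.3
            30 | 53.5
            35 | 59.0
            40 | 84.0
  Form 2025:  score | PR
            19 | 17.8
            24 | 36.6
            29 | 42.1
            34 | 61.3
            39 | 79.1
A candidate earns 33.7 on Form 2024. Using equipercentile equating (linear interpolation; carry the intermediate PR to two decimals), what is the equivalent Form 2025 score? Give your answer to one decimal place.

PR of 33.7 on Form 2024: 53.5 + (33.7 − 30)/(35 − 30) × (59.0 − 53.5) = 57.57
On Form 2025, PR 57.57 falls between score 29 (PR 42.1) and 34 (PR 61.3).
Interpolate: 29 + (57.57 − 42.1)/(61.3 − 42.1) × (34 − 29) = 33.0

33.0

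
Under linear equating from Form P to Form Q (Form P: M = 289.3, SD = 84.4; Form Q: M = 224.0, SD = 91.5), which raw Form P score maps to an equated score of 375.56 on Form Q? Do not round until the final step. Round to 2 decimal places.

Invert y = (SD_Y/SD_X)(x − M_X) + M_Y:
x = (SD_X/SD_Y)(y − M_Y) + M_X = (84.4/91.5)(375.56 − 224.0) + 289.3
x = 0.922404 × 151.560 + 289.3 = 429.10

429.10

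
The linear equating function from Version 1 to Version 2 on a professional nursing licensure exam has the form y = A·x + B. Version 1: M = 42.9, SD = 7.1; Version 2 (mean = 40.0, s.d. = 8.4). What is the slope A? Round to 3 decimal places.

1.183

A = SD_Y / SD_X = 8.4 / 7.1 = 1.183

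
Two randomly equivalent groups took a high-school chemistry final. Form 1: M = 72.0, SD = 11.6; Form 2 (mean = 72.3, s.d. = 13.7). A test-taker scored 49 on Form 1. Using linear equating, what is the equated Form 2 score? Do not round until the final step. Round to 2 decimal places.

45.14

Linear equating: y = (SD_Y/SD_X)(x − M_X) + M_Y
y = (13.7/11.6)(49 − 72.0) + 72.3
y = 1.181034 × -23.0 + 72.3 = -27.1638 + 72.3 = 45.14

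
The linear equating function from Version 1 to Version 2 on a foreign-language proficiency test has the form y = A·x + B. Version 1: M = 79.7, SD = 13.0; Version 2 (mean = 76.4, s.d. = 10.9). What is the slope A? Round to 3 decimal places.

A = SD_Y / SD_X = 10.9 / 13.0 = 0.838

0.838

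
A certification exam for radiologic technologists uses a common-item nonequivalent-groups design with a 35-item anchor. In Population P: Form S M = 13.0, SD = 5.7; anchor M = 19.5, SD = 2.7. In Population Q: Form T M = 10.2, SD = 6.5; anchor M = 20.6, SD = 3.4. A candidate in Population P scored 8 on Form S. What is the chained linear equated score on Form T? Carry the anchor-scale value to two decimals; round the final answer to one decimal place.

3.6

Form S → anchor (Population P): v = (2.7/5.7)(8 − 13.0) + 19.5 = 17.13
anchor → Form T (Population Q): y = (6.5/3.4)(17.13 − 20.6) + 10.2 = 3.6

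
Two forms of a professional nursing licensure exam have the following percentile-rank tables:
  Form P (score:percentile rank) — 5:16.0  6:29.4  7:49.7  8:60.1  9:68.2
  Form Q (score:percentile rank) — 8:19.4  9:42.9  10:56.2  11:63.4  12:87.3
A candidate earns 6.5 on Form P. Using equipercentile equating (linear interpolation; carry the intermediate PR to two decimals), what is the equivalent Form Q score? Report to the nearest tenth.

PR of 6.5 on Form P: 29.4 + (6.5 − 6)/(7 − 6) × (49.7 − 29.4) = 39.55
On Form Q, PR 39.55 falls between score 8 (PR 19.4) and 9 (PR 42.9).
Interpolate: 8 + (39.55 − 19.4)/(42.9 − 19.4) × (9 − 8) = 8.9

8.9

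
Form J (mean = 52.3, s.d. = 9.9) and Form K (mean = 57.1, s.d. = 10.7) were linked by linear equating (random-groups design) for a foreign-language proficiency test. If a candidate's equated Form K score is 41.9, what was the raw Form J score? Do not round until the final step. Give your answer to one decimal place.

38.2

Invert y = (SD_Y/SD_X)(x − M_X) + M_Y:
x = (SD_X/SD_Y)(y − M_Y) + M_X = (9.9/10.7)(41.9 − 57.1) + 52.3
x = 0.925234 × -15.200 + 52.3 = 38.2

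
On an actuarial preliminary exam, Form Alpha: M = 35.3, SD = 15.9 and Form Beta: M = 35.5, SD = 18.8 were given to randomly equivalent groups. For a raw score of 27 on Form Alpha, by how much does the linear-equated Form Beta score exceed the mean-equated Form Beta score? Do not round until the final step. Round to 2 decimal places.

Mean-equated: 27 + (35.5 − 35.3) = 27.20
Linear-equated: (18.8/15.9)(27 − 35.3) + 35.5 = 25.686
Difference = 25.686 − 27.20 = -1.51

-1.51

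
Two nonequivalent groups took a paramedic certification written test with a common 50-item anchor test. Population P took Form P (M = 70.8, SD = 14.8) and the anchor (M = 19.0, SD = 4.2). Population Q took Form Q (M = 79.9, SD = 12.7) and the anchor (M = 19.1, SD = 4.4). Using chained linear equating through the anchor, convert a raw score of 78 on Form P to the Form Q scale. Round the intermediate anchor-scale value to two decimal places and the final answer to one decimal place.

Form P → anchor (Population P): v = (4.2/14.8)(78 − 70.8) + 19.0 = 21.04
anchor → Form Q (Population Q): y = (12.7/4.4)(21.04 − 19.1) + 79.9 = 85.5

85.5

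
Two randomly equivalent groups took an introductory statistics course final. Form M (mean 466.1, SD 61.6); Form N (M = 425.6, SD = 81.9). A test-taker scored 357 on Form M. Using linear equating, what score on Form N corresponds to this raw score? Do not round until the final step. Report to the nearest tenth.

Linear equating: y = (SD_Y/SD_X)(x − M_X) + M_Y
y = (81.9/61.6)(357 − 466.1) + 425.6
y = 1.329545 × -109.1 + 425.6 = -145.0534 + 425.6 = 280.5

280.5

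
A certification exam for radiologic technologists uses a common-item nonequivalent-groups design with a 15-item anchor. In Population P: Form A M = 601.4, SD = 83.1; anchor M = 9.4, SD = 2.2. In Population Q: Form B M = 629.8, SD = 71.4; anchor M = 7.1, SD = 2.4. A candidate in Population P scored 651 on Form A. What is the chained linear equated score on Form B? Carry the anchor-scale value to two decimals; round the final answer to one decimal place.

737.2

Form A → anchor (Population P): v = (2.2/83.1)(651 − 601.4) + 9.4 = 10.71
anchor → Form B (Population Q): y = (71.4/2.4)(10.71 − 7.1) + 629.8 = 737.2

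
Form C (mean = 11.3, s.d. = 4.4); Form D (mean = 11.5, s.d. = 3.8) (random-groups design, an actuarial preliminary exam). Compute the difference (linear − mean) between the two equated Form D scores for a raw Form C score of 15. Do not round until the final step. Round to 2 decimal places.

Mean-equated: 15 + (11.5 − 11.3) = 15.20
Linear-equated: (3.8/4.4)(15 − 11.3) + 11.5 = 14.695
Difference = 14.695 − 15.20 = -0.50

-0.50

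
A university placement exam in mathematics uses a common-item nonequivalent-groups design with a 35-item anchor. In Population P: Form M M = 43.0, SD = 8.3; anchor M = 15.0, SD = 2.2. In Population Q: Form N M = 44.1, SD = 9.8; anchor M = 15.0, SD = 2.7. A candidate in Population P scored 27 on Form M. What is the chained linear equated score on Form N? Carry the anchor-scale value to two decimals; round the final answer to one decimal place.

Form M → anchor (Population P): v = (2.2/8.3)(27 − 43.0) + 15.0 = 10.76
anchor → Form N (Population Q): y = (9.8/2.7)(10.76 − 15.0) + 44.1 = 28.7

28.7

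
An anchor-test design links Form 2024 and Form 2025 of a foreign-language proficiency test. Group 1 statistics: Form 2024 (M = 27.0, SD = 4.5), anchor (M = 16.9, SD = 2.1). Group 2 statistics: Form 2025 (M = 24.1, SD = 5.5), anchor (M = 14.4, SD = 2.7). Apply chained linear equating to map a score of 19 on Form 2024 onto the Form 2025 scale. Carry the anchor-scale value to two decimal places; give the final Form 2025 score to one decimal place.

Form 2024 → anchor (Group 1): v = (2.1/4.5)(19 − 27.0) + 16.9 = 13.17
anchor → Form 2025 (Group 2): y = (5.5/2.7)(13.17 − 14.4) + 24.1 = 21.6

21.6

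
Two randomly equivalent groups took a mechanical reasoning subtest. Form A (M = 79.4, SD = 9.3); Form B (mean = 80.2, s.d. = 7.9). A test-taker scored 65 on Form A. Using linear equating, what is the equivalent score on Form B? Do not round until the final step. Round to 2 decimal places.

67.97

Linear equating: y = (SD_Y/SD_X)(x − M_X) + M_Y
y = (7.9/9.3)(65 − 79.4) + 80.2
y = 0.849462 × -14.4 + 80.2 = -12.2323 + 80.2 = 67.97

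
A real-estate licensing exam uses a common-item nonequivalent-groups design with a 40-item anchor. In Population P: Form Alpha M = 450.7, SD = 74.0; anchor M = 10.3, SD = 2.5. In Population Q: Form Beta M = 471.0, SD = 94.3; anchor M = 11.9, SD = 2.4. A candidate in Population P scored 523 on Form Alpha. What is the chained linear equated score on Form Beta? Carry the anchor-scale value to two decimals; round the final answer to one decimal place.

Form Alpha → anchor (Population P): v = (2.5/74.0)(523 − 450.7) + 10.3 = 12.74
anchor → Form Beta (Population Q): y = (94.3/2.4)(12.74 − 11.9) + 471.0 = 504.0

504.0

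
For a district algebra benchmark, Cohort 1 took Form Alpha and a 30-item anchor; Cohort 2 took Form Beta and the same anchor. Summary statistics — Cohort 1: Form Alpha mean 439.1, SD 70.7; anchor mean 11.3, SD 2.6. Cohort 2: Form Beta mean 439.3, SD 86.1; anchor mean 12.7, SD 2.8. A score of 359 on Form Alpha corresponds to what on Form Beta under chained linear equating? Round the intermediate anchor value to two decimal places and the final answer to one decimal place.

Form Alpha → anchor (Cohort 1): v = (2.6/70.7)(359 − 439.1) + 11.3 = 8.35
anchor → Form Beta (Cohort 2): y = (86.1/2.8)(8.35 − 12.7) + 439.3 = 305.5

305.5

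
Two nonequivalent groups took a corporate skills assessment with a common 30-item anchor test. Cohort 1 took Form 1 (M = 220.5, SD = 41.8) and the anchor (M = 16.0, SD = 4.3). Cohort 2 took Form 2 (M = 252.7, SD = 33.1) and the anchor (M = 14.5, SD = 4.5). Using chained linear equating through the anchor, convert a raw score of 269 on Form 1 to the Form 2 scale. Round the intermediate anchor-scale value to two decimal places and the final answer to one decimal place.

300.4

Form 1 → anchor (Cohort 1): v = (4.3/41.8)(269 − 220.5) + 16.0 = 20.99
anchor → Form 2 (Cohort 2): y = (33.1/4.5)(20.99 − 14.5) + 252.7 = 300.4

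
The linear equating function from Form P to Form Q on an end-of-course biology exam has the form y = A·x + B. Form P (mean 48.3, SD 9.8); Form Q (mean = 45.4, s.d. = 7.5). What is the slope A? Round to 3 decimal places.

A = SD_Y / SD_X = 7.5 / 9.8 = 0.765

0.765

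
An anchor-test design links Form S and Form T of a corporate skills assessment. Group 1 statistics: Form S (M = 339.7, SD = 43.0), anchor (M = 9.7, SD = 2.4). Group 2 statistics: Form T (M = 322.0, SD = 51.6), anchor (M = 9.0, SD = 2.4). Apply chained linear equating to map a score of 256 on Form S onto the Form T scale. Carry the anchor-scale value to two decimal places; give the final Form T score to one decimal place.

Form S → anchor (Group 1): v = (2.4/43.0)(256 − 339.7) + 9.7 = 5.03
anchor → Form T (Group 2): y = (51.6/2.4)(5.03 − 9.0) + 322.0 = 236.6

236.6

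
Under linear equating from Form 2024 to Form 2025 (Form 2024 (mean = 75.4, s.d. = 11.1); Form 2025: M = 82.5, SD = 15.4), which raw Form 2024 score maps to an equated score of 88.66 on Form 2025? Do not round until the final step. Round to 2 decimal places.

Invert y = (SD_Y/SD_X)(x − M_X) + M_Y:
x = (SD_X/SD_Y)(y − M_Y) + M_X = (11.1/15.4)(88.66 − 82.5) + 75.4
x = 0.720779 × 6.160 + 75.4 = 79.84

79.84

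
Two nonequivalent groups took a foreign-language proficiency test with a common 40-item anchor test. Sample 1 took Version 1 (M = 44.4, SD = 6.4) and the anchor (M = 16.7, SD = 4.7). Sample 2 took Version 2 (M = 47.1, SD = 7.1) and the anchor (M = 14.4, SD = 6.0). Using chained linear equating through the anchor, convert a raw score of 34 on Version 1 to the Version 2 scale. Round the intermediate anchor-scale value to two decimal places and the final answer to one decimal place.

40.8

Version 1 → anchor (Sample 1): v = (4.7/6.4)(34 − 44.4) + 16.7 = 9.06
anchor → Version 2 (Sample 2): y = (7.1/6.0)(9.06 − 14.4) + 47.1 = 40.8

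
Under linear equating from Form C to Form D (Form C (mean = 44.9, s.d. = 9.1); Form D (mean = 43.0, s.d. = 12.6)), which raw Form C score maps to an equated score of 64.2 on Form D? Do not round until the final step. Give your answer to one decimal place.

Invert y = (SD_Y/SD_X)(x − M_X) + M_Y:
x = (SD_X/SD_Y)(y − M_Y) + M_X = (9.1/12.6)(64.2 − 43.0) + 44.9
x = 0.722222 × 21.200 + 44.9 = 60.2

60.2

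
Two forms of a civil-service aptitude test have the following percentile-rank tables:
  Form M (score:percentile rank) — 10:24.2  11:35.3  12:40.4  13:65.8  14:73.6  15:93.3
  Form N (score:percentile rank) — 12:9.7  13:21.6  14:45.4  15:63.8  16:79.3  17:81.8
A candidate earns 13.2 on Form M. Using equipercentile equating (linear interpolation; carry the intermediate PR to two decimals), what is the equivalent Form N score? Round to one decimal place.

PR of 13.2 on Form M: 65.8 + (13.2 − 13)/(14 − 13) × (73.6 − 65.8) = 67.36
On Form N, PR 67.36 falls between score 15 (PR 63.8) and 16 (PR 79.3).
Interpolate: 15 + (67.36 − 63.8)/(79.3 − 63.8) × (16 − 15) = 15.2

15.2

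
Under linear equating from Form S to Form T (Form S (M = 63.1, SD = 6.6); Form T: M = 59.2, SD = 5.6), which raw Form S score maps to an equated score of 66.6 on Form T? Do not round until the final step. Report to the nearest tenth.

Invert y = (SD_Y/SD_X)(x − M_X) + M_Y:
x = (SD_X/SD_Y)(y − M_Y) + M_X = (6.6/5.6)(66.6 − 59.2) + 63.1
x = 1.178571 × 7.400 + 63.1 = 71.8

71.8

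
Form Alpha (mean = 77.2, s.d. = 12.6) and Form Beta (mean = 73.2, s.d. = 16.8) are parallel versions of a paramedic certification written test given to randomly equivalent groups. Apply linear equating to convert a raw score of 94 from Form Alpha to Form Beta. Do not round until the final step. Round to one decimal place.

Linear equating: y = (SD_Y/SD_X)(x − M_X) + M_Y
y = (16.8/12.6)(94 − 77.2) + 73.2
y = 1.333333 × 16.8 + 73.2 = 22.4000 + 73.2 = 95.6

95.6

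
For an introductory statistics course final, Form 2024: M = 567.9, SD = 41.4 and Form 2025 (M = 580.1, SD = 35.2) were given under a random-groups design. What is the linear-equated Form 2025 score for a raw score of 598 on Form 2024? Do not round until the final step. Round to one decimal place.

Linear equating: y = (SD_Y/SD_X)(x − M_X) + M_Y
y = (35.2/41.4)(598 − 567.9) + 580.1
y = 0.850242 × 30.1 + 580.1 = 25.5923 + 580.1 = 605.7

605.7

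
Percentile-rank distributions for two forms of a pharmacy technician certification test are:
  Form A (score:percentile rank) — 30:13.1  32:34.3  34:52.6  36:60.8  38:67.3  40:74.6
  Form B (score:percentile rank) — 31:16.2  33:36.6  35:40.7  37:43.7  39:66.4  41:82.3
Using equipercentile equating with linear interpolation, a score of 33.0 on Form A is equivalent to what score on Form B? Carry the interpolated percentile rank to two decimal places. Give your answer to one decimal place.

36.8

PR of 33.0 on Form A: 34.3 + (33.0 − 32)/(34 − 32) × (52.6 − 34.3) = 43.45
On Form B, PR 43.45 falls between score 35 (PR 40.7) and 37 (PR 43.7).
Interpolate: 35 + (43.45 − 40.7)/(43.7 − 40.7) × (37 − 35) = 36.8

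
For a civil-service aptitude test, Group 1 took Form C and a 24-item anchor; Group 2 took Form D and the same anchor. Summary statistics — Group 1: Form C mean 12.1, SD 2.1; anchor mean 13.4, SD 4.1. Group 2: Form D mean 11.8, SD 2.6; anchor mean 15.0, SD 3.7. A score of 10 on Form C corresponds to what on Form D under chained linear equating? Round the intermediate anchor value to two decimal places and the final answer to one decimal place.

Form C → anchor (Group 1): v = (4.1/2.1)(10 − 12.1) + 13.4 = 9.30
anchor → Form D (Group 2): y = (2.6/3.7)(9.30 − 15.0) + 11.8 = 7.8

7.8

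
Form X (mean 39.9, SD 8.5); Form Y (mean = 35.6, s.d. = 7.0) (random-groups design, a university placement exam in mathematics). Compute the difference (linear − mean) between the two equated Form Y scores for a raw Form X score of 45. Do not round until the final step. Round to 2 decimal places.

-0.90

Mean-equated: 45 + (35.6 − 39.9) = 40.70
Linear-equated: (7.0/8.5)(45 − 39.9) + 35.6 = 39.800
Difference = 39.800 − 40.70 = -0.90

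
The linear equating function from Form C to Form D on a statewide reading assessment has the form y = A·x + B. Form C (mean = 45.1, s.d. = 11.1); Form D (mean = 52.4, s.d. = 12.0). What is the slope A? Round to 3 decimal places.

1.081

A = SD_Y / SD_X = 12.0 / 11.1 = 1.081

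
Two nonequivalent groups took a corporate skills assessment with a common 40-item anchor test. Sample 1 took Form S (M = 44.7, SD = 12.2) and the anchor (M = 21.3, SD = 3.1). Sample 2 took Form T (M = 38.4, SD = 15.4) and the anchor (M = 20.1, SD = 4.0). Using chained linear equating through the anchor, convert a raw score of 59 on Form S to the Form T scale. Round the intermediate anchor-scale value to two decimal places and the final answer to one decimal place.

Form S → anchor (Sample 1): v = (3.1/12.2)(59 − 44.7) + 21.3 = 24.93
anchor → Form T (Sample 2): y = (15.4/4.0)(24.93 − 20.1) + 38.4 = 57.0

57.0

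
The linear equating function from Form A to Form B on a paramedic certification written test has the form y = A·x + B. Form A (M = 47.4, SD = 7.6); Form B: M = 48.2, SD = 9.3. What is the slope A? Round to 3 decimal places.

1.224

A = SD_Y / SD_X = 9.3 / 7.6 = 1.224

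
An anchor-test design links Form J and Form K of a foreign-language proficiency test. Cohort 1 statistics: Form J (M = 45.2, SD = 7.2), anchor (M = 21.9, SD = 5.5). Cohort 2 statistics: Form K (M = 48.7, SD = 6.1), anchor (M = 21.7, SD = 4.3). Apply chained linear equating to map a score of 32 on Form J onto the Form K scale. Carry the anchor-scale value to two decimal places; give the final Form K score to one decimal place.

34.7

Form J → anchor (Cohort 1): v = (5.5/7.2)(32 − 45.2) + 21.9 = 11.82
anchor → Form K (Cohort 2): y = (6.1/4.3)(11.82 − 21.7) + 48.7 = 34.7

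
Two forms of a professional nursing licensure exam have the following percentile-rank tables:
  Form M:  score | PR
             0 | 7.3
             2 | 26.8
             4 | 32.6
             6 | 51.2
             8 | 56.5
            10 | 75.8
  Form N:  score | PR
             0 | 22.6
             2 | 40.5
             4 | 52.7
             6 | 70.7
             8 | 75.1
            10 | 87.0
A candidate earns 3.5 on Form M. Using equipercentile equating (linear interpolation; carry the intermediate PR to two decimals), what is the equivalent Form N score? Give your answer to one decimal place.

1.0

PR of 3.5 on Form M: 26.8 + (3.5 − 2)/(4 − 2) × (32.6 − 26.8) = 31.15
On Form N, PR 31.15 falls between score 0 (PR 22.6) and 2 (PR 40.5).
Interpolate: 0 + (31.15 − 22.6)/(40.5 − 22.6) × (2 − 0) = 1.0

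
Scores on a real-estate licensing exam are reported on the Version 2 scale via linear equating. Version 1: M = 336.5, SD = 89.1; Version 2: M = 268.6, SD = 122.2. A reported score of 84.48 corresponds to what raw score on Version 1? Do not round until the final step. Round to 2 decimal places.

202.25

Invert y = (SD_Y/SD_X)(x − M_X) + M_Y:
x = (SD_X/SD_Y)(y − M_Y) + M_X = (89.1/122.2)(84.48 − 268.6) + 336.5
x = 0.729133 × -184.120 + 336.5 = 202.25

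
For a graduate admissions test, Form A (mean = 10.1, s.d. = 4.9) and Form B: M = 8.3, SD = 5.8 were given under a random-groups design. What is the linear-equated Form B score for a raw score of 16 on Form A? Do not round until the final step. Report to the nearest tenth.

15.3

Linear equating: y = (SD_Y/SD_X)(x − M_X) + M_Y
y = (5.8/4.9)(16 − 10.1) + 8.3
y = 1.183673 × 5.9 + 8.3 = 6.9837 + 8.3 = 15.3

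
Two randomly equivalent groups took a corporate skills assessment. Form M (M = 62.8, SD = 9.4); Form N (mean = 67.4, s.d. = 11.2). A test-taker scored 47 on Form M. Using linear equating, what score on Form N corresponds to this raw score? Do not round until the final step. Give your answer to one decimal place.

Linear equating: y = (SD_Y/SD_X)(x − M_X) + M_Y
y = (11.2/9.4)(47 − 62.8) + 67.4
y = 1.191489 × -15.8 + 67.4 = -18.8255 + 67.4 = 48.6

48.6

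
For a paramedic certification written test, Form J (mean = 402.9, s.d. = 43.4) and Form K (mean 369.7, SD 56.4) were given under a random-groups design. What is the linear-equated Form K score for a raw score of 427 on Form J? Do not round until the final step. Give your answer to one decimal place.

Linear equating: y = (SD_Y/SD_X)(x − M_X) + M_Y
y = (56.4/43.4)(427 − 402.9) + 369.7
y = 1.299539 × 24.1 + 369.7 = 31.3189 + 369.7 = 401.0

401.0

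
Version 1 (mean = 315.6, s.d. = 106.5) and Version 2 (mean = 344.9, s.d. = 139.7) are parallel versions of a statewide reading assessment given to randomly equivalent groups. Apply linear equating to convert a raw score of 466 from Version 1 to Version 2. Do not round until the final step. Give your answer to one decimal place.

542.2

Linear equating: y = (SD_Y/SD_X)(x − M_X) + M_Y
y = (139.7/106.5)(466 − 315.6) + 344.9
y = 1.311737 × 150.4 + 344.9 = 197.2853 + 344.9 = 542.2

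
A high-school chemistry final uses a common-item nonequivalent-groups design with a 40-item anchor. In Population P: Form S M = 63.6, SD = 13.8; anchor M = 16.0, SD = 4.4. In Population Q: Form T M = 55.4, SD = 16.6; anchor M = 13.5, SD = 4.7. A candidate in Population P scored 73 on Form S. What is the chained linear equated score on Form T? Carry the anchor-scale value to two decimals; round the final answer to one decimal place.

Form S → anchor (Population P): v = (4.4/13.8)(73 − 63.6) + 16.0 = 19.00
anchor → Form T (Population Q): y = (16.6/4.7)(19.00 − 13.5) + 55.4 = 74.8

74.8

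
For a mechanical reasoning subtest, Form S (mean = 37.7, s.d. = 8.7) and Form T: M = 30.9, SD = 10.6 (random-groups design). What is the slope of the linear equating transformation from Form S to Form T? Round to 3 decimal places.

1.218

A = SD_Y / SD_X = 10.6 / 8.7 = 1.218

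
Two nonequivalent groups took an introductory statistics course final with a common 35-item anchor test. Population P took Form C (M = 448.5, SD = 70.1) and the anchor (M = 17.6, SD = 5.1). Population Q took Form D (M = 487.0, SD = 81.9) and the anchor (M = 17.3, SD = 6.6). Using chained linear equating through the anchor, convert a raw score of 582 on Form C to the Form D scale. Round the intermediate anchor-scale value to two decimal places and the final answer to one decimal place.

Form C → anchor (Population P): v = (5.1/70.1)(582 − 448.5) + 17.6 = 27.31
anchor → Form D (Population Q): y = (81.9/6.6)(27.31 − 17.3) + 487.0 = 611.2

611.2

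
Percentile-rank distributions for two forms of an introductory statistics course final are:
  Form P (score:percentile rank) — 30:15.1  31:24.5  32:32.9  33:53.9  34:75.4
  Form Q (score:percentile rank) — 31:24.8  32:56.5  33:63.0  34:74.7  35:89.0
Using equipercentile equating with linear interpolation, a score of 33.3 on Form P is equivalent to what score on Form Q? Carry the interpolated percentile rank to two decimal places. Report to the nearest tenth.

32.6

PR of 33.3 on Form P: 53.9 + (33.3 − 33)/(34 − 33) × (75.4 − 53.9) = 60.35
On Form Q, PR 60.35 falls between score 32 (PR 56.5) and 33 (PR 63.0).
Interpolate: 32 + (60.35 − 56.5)/(63.0 − 56.5) × (33 − 32) = 32.6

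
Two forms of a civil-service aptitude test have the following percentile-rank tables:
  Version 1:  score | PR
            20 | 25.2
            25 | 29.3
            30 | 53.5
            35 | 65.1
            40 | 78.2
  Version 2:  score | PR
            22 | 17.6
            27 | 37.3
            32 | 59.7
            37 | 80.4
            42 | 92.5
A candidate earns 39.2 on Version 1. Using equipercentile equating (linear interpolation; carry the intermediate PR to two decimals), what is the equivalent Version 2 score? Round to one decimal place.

PR of 39.2 on Version 1: 65.1 + (39.2 − 35)/(40 − 35) × (78.2 − 65.1) = 76.10
On Version 2, PR 76.10 falls between score 32 (PR 59.7) and 37 (PR 80.4).
Interpolate: 32 + (76.10 − 59.7)/(80.4 − 59.7) × (37 − 32) = 36.0

36.0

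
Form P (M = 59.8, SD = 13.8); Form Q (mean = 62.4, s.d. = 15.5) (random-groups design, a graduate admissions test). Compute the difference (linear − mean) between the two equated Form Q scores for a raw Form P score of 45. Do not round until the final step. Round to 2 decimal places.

-1.82

Mean-equated: 45 + (62.4 − 59.8) = 47.60
Linear-equated: (15.5/13.8)(45 − 59.8) + 62.4 = 45.777
Difference = 45.777 − 47.60 = -1.82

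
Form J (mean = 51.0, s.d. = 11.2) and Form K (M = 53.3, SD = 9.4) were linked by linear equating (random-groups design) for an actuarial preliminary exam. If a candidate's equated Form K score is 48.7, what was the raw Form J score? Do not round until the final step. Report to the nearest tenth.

Invert y = (SD_Y/SD_X)(x − M_X) + M_Y:
x = (SD_X/SD_Y)(y − M_Y) + M_X = (11.2/9.4)(48.7 − 53.3) + 51.0
x = 1.191489 × -4.600 + 51.0 = 45.5

45.5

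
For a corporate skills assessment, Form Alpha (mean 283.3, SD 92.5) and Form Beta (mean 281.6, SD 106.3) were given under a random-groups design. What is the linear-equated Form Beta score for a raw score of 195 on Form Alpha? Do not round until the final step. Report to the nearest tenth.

180.1

Linear equating: y = (SD_Y/SD_X)(x − M_X) + M_Y
y = (106.3/92.5)(195 − 283.3) + 281.6
y = 1.149189 × -88.3 + 281.6 = -101.4734 + 281.6 = 180.1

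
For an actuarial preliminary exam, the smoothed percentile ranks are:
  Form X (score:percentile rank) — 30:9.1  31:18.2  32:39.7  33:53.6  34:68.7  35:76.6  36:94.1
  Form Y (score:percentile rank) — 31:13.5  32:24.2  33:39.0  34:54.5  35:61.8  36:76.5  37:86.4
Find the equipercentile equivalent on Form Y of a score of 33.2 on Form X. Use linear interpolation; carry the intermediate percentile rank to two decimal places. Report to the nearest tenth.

PR of 33.2 on Form X: 53.6 + (33.2 − 33)/(34 − 33) × (68.7 − 53.6) = 56.62
On Form Y, PR 56.62 falls between score 34 (PR 54.5) and 35 (PR 61.8).
Interpolate: 34 + (56.62 − 54.5)/(61.8 − 54.5) × (35 − 34) = 34.3

34.3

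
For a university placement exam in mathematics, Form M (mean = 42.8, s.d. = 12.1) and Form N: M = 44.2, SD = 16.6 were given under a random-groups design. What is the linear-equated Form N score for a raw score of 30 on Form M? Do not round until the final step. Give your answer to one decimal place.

Linear equating: y = (SD_Y/SD_X)(x − M_X) + M_Y
y = (16.6/12.1)(30 − 42.8) + 44.2
y = 1.371901 × -12.8 + 44.2 = -17.5603 + 44.2 = 26.6

26.6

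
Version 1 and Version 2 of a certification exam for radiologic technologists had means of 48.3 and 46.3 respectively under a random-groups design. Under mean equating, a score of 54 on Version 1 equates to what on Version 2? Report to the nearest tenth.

52.0

Mean equating: y = x + (M_Y − M_X) = 54 + (46.3 − 48.3) = 52.0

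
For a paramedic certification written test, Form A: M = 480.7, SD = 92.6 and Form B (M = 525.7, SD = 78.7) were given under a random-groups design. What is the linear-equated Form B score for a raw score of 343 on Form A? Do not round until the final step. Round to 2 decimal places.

408.67

Linear equating: y = (SD_Y/SD_X)(x − M_X) + M_Y
y = (78.7/92.6)(343 − 480.7) + 525.7
y = 0.849892 × -137.7 + 525.7 = -117.0301 + 525.7 = 408.67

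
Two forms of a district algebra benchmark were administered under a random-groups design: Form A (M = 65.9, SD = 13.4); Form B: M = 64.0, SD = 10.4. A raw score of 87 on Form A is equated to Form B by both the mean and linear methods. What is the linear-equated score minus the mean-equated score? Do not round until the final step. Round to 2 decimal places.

-4.72

Mean-equated: 87 + (64.0 − 65.9) = 85.10
Linear-equated: (10.4/13.4)(87 − 65.9) + 64.0 = 80.376
Difference = 80.376 − 85.10 = -4.72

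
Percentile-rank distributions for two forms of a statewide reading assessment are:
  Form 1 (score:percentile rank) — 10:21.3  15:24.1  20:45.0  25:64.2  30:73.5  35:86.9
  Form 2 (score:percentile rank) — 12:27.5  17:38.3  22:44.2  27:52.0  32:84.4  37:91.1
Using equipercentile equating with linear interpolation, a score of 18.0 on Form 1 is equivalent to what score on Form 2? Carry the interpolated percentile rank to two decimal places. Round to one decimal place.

PR of 18.0 on Form 1: 24.1 + (18.0 − 15)/(20 − 15) × (45.0 − 24.1) = 36.64
On Form 2, PR 36.64 falls between score 12 (PR 27.5) and 17 (PR 38.3).
Interpolate: 12 + (36.64 − 27.5)/(38.3 − 27.5) × (17 − 12) = 16.2

16.2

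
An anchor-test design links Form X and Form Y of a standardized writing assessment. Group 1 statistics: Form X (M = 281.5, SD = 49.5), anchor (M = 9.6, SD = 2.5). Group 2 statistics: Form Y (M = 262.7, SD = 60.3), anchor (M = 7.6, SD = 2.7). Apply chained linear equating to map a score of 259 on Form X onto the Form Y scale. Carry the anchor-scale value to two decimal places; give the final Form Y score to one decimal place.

281.9

Form X → anchor (Group 1): v = (2.5/49.5)(259 − 281.5) + 9.6 = 8.46
anchor → Form Y (Group 2): y = (60.3/2.7)(8.46 − 7.6) + 262.7 = 281.9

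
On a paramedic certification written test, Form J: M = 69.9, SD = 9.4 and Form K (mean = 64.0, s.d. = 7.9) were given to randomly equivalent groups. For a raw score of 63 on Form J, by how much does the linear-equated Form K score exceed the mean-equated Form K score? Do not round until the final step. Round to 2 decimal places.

1.10

Mean-equated: 63 + (64.0 − 69.9) = 57.10
Linear-equated: (7.9/9.4)(63 − 69.9) + 64.0 = 58.201
Difference = 58.201 − 57.10 = 1.10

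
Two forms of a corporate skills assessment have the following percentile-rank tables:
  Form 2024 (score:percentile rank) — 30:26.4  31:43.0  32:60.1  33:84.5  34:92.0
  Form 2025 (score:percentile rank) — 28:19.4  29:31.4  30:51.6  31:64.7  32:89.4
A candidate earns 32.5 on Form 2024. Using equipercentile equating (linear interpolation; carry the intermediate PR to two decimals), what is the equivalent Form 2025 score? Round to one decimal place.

31.3

PR of 32.5 on Form 2024: 60.1 + (32.5 − 32)/(33 − 32) × (84.5 − 60.1) = 72.30
On Form 2025, PR 72.30 falls between score 31 (PR 64.7) and 32 (PR 89.4).
Interpolate: 31 + (72.30 − 64.7)/(89.4 − 64.7) × (32 − 31) = 31.3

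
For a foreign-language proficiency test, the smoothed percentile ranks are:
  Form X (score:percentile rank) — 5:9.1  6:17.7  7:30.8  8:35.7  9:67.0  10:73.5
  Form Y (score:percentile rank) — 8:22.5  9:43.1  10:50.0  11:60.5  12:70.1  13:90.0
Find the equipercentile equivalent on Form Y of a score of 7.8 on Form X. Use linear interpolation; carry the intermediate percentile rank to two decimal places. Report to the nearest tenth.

8.6

PR of 7.8 on Form X: 30.8 + (7.8 − 7)/(8 − 7) × (35.7 − 30.8) = 34.72
On Form Y, PR 34.72 falls between score 8 (PR 22.5) and 9 (PR 43.1).
Interpolate: 8 + (34.72 − 22.5)/(43.1 − 22.5) × (9 − 8) = 8.6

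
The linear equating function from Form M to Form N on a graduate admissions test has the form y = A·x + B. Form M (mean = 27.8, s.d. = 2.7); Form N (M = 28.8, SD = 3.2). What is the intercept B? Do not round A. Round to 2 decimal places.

A = SD_Y / SD_X = 3.2 / 2.7 = 1.185185
B = M_Y − A·M_X = 28.8 − 1.185185 × 27.8 = -4.15

-4.15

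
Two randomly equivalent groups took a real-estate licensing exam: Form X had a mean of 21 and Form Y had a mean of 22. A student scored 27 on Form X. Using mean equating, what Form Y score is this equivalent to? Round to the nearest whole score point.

28

Mean equating: y = x + (M_Y − M_X) = 27 + (22 − 21) = 28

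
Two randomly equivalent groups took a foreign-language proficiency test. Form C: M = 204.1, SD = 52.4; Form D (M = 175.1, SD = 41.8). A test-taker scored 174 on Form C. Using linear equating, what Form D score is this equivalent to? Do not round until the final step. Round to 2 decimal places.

Linear equating: y = (SD_Y/SD_X)(x − M_X) + M_Y
y = (41.8/52.4)(174 − 204.1) + 175.1
y = 0.797710 × -30.1 + 175.1 = -24.0111 + 175.1 = 151.09

151.09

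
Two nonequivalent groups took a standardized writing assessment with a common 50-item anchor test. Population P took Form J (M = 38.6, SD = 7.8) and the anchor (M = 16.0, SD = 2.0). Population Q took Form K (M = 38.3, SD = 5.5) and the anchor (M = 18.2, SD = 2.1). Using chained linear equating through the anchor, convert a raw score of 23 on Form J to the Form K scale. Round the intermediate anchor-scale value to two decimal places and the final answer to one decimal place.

Form J → anchor (Population P): v = (2.0/7.8)(23 − 38.6) + 16.0 = 12.00
anchor → Form K (Population Q): y = (5.5/2.1)(12.00 − 18.2) + 38.3 = 22.1

22.1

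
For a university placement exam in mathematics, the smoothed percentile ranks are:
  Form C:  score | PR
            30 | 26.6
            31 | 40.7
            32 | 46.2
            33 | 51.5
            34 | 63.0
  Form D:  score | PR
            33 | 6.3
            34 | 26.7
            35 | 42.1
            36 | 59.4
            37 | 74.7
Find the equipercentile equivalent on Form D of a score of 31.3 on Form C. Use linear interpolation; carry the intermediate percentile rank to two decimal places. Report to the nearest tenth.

PR of 31.3 on Form C: 40.7 + (31.3 − 31)/(32 − 31) × (46.2 − 40.7) = 42.35
On Form D, PR 42.35 falls between score 35 (PR 42.1) and 36 (PR 59.4).
Interpolate: 35 + (42.35 − 42.1)/(59.4 − 42.1) × (36 − 35) = 35.0

35.0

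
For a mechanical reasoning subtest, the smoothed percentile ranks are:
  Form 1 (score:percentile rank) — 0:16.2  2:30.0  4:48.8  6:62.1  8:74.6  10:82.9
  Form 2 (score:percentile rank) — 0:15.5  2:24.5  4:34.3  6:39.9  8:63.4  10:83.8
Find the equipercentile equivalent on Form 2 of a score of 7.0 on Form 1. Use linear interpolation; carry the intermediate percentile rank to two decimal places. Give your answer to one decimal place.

PR of 7.0 on Form 1: 62.1 + (7.0 − 6)/(8 − 6) × (74.6 − 62.1) = 68.35
On Form 2, PR 68.35 falls between score 8 (PR 63.4) and 10 (PR 83.8).
Interpolate: 8 + (68.35 − 63.4)/(83.8 − 63.4) × (10 − 8) = 8.5

8.5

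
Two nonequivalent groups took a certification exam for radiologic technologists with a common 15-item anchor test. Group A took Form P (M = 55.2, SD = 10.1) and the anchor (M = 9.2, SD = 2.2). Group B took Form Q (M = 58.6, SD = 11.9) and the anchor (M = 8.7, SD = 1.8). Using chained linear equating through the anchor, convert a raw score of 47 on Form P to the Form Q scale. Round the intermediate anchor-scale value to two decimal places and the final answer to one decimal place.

Form P → anchor (Group A): v = (2.2/10.1)(47 − 55.2) + 9.2 = 7.41
anchor → Form Q (Group B): y = (11.9/1.8)(7.41 − 8.7) + 58.6 = 50.1

50.1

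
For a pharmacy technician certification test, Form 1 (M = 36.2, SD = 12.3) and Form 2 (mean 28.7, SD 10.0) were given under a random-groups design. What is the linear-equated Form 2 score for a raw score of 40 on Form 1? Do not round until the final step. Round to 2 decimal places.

31.79

Linear equating: y = (SD_Y/SD_X)(x − M_X) + M_Y
y = (10.0/12.3)(40 − 36.2) + 28.7
y = 0.813008 × 3.8 + 28.7 = 3.0894 + 28.7 = 31.79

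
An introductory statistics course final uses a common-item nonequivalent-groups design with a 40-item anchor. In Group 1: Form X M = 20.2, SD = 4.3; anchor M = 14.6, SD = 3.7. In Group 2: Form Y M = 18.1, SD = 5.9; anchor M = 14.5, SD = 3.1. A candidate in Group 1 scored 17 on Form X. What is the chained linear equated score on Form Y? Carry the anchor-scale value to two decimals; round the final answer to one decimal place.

13.1

Form X → anchor (Group 1): v = (3.7/4.3)(17 − 20.2) + 14.6 = 11.85
anchor → Form Y (Group 2): y = (5.9/3.1)(11.85 − 14.5) + 18.1 = 13.1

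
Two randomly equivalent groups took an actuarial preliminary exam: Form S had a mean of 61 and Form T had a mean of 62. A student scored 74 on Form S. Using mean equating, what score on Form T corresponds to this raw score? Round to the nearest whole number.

Mean equating: y = x + (M_Y − M_X) = 74 + (62 − 61) = 75

75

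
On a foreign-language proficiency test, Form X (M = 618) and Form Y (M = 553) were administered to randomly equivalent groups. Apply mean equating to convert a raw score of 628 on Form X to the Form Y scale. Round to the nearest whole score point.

Mean equating: y = x + (M_Y − M_X) = 628 + (553 − 618) = 563

563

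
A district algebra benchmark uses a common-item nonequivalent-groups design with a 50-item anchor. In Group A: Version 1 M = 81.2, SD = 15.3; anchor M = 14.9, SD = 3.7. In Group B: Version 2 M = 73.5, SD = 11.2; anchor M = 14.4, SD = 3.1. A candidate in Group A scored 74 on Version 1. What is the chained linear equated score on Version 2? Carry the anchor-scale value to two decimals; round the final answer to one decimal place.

69.0

Version 1 → anchor (Group A): v = (3.7/15.3)(74 − 81.2) + 14.9 = 13.16
anchor → Version 2 (Group B): y = (11.2/3.1)(13.16 − 14.4) + 73.5 = 69.0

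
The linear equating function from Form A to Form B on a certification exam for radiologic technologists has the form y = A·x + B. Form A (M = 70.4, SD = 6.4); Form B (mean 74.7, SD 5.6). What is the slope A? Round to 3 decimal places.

A = SD_Y / SD_X = 5.6 / 6.4 = 0.875

0.875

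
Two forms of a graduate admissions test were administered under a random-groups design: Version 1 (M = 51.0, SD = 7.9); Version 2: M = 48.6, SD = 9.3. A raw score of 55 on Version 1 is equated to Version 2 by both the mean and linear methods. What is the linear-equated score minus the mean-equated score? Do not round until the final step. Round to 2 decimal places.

Mean-equated: 55 + (48.6 − 51.0) = 52.60
Linear-equated: (9.3/7.9)(55 − 51.0) + 48.6 = 53.309
Difference = 53.309 − 52.60 = 0.71

0.71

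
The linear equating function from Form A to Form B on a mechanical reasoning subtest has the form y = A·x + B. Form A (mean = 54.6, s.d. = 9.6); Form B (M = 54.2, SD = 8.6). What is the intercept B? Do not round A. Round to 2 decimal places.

A = SD_Y / SD_X = 8.6 / 9.6 = 0.895833
B = M_Y − A·M_X = 54.2 − 0.895833 × 54.6 = 5.29

5.29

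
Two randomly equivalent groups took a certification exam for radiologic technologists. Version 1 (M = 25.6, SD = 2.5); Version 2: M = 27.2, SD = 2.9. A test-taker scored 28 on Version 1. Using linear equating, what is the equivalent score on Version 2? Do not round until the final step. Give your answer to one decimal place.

Linear equating: y = (SD_Y/SD_X)(x − M_X) + M_Y
y = (2.9/2.5)(28 − 25.6) + 27.2
y = 1.160000 × 2.4 + 27.2 = 2.7840 + 27.2 = 30.0

30.0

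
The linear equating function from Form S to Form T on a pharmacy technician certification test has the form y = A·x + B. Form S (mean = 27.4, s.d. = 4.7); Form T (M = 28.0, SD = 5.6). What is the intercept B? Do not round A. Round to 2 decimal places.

A = SD_Y / SD_X = 5.6 / 4.7 = 1.191489
B = M_Y − A·M_X = 28.0 − 1.191489 × 27.4 = -4.65

-4.65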